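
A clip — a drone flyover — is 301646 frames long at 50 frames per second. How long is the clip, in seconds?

Running time = 301646 / (50) = 6032.92 s.

6032.92 seconds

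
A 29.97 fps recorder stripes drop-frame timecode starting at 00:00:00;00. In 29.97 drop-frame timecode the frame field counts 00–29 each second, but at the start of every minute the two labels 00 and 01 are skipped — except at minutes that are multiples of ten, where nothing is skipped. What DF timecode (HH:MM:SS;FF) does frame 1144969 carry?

10:36:43;25

Each 10-minute DF block holds 10 × 60 × 30 − 9 × 2 = 17982 frames. 1144969 ÷ 17982 → 63 full blocks, remainder 12103.
Within the partial block the first minute is 1800 frames and each further minute 1798, so 6 further minute boundaries passed. Total skipped labels = 18 × 63 + 2 × 6 = 1146.
Non-drop label index = 1144969 + 1146 = 1146115; at 30 labels/s that is 10:36:43:25, i.e. DF 10:36:43;25.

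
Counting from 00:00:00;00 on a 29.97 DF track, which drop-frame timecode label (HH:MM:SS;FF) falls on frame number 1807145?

16:44:58;13

Each 10-minute DF block holds 10 × 60 × 30 − 9 × 2 = 17982 frames. 1807145 ÷ 17982 → 100 full blocks, remainder 8945.
Within the partial block the first minute is 1800 frames and each further minute 1798, so 4 further minute boundaries passed. Total skipped labels = 18 × 100 + 2 × 4 = 1808.
Non-drop label index = 1807145 + 1808 = 1808953; at 30 labels/s that is 16:44:58:13, i.e. DF 16:44:58;13.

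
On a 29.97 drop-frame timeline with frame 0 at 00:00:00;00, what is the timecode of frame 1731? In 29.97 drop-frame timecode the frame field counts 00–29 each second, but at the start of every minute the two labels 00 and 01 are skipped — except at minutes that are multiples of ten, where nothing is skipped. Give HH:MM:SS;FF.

00:00:57;21

Each 10-minute DF block holds 10 × 60 × 30 − 9 × 2 = 17982 frames. 1731 ÷ 17982 → 0 full blocks, remainder 1731.
Within the partial block the first minute is 1800 frames and each further minute 1798, so 0 further minute boundaries passed. Total skipped labels = 18 × 0 + 2 × 0 = 0.
Non-drop label index = 1731 + 0 = 1731; at 30 labels/s that is 00:00:57:21, i.e. DF 00:00:57;21.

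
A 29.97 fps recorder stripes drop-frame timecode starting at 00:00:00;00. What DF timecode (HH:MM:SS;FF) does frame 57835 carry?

00:32:09;23

Ten DF minutes hold 17982 frames, so frame 57835 lies in block 3 (frames 53946–71927) with 3889 frames into that block.
The block's first minute is 1800 frames and the rest 1798 each; 3889 frames reaches minute 2, so 3 × 18 + 2 × 2 = 58 labels have been skipped so far.
Adding those back, label number 57835 + 58 = 57893 at 30 labels/s is 1929 s + 23 f = 0 h 32 min 9 s frame 23, i.e. 00:32:09;23.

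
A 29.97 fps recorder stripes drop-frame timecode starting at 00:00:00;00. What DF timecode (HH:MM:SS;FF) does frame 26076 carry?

Ten DF minutes hold 17982 frames, so frame 26076 lies in block 1 (frames 17982–35963) with 8094 frames into that block.
The block's first minute is 1800 frames and the rest 1798 each; 8094 frames reaches minute 4, so 1 × 18 + 4 × 2 = 26 labels have been skipped so far.
Adding those back, label number 26076 + 26 = 26102 at 30 labels/s is 870 s + 2 f = 0 h 14 min 30 s frame 2, i.e. 00:14:30;02.

00:14:30;02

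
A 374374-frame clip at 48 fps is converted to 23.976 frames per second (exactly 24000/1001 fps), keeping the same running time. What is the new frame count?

Target frames = source frames × (target rate / source rate) = 374374 × (24000/1001)/(48) = 374374 × 500/1001 = 187000.

187000 frames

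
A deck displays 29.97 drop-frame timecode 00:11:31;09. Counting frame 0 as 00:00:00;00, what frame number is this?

20719

As if non-drop at 30 labels/s: (0 × 3600 + 11 × 60 + 31) × 30 + 9 = 20739.
Minute boundaries passed: 11; those not divisible by 10: 11 − 1 = 10; dropped labels = 2 × 10 = 20.
Actual frame index = 20739 − 20 = 20719.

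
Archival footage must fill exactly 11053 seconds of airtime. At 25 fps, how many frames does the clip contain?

Frames = 11053 × 25 = 276325.

276325 frames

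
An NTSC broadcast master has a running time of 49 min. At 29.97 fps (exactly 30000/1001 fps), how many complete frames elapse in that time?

88111 frames

49 min = 2940 s.
Frames = 2940 × 30000/1001 = 12600000/143 ≈ 88111.8881.
Complete frames: 88111.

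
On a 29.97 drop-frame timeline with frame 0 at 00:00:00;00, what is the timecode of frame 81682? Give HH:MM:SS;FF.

00:45:25;14

Each 10-minute DF block holds 10 × 60 × 30 − 9 × 2 = 17982 frames. 81682 ÷ 17982 → 4 full blocks, remainder 9754.
Within the partial block the first minute is 1800 frames and each further minute 1798, so 5 further minute boundaries passed. Total skipped labels = 18 × 4 + 2 × 5 = 82.
Non-drop label index = 81682 + 82 = 81764; at 30 labels/s that is 00:45:25:14, i.e. DF 00:45:25;14.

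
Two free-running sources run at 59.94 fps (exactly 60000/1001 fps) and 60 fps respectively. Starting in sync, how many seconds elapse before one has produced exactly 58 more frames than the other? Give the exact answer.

The gap grows by |60 − 60000/1001| = 60/1001 frames per second.
Time for a 58-frame gap: 58 ÷ (60/1001) = 29029/30 s.

29029/30 seconds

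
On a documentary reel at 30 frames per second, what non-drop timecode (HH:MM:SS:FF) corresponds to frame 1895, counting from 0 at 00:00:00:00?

00:01:03:05

1895 ÷ 30 = 63 full seconds, remainder 5 frames.
63 s = 0 h 1 min 3 s.
Timecode: 00:01:03:05.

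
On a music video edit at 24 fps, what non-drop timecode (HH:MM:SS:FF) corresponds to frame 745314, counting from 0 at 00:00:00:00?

745314 ÷ 24 = 31054 full seconds, remainder 18 frames.
31054 s = 8 h 37 min 34 s.
Timecode: 08:37:34:18.

08:37:34:18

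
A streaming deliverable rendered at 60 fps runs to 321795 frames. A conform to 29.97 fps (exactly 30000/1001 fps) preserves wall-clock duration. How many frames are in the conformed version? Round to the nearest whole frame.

Frames at target rate = 321795 × (30000/1001) / (60) = 160897500/1001 ≈ 160736.763.
Nearest whole frame: 160737.

160737 frames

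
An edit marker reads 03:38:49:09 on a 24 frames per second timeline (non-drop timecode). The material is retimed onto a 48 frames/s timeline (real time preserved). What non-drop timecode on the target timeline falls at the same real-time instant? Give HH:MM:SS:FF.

03:38:49:18

Source frame index: (3×3600 + 38×60 + 49) × 24 + 9 = 315105.
Real time: 315105 / (24) = 105035/8 s.
Target frame: (105035/8) × (48) = 630210.
At 48 labels/s: frame 630210 → 03:38:49:18.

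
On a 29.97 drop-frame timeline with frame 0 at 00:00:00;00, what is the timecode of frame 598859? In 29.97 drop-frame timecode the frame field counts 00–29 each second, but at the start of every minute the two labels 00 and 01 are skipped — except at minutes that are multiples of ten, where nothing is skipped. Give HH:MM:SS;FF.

Ten DF minutes hold 17982 frames, so frame 598859 lies in block 33 (frames 593406–611387) with 5453 frames into that block.
The block's first minute is 1800 frames and the rest 1798 each; 5453 frames reaches minute 3, so 33 × 18 + 3 × 2 = 600 labels have been skipped so far.
Adding those back, label number 598859 + 600 = 599459 at 30 labels/s is 19981 s + 29 f = 5 h 33 min 1 s frame 29, i.e. 05:33:01;29.

05:33:01;29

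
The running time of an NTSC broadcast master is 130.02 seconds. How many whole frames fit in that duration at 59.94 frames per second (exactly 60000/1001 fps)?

7793 frames

Frames = 130.02 × 60000/1001 = 709200/91 ≈ 7793.4066.
Complete frames: 7793.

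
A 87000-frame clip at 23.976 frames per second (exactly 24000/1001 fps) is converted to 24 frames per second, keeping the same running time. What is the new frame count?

Target frames = source frames × (target rate / source rate) = 87000 × (24)/(24000/1001) = 87000 × 1001/1000 = 87087.

87087 frames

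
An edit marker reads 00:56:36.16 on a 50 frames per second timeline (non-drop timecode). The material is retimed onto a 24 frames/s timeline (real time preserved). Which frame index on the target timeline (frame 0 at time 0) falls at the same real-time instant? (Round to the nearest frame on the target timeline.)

Source frame index: (0×3600 + 56×60 + 36) × 50 + 16 = 169816.
Real time: 169816 / (50) = 84908/25 s.
Target frame: (84908/25) × (24) = 2037792/25 ≈ 81511.680 → 81512.

frame 81512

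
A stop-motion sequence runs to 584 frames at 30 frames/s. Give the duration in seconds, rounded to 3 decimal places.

19.467 seconds

Running time = 584 × 1/30 = 292/15 s ≈ 19.467 s.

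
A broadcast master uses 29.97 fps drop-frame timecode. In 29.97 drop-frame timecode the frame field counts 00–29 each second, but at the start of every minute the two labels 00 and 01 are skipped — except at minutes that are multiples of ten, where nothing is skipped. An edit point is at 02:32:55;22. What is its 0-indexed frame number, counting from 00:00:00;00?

Complete 10-minute blocks: 15, each 17982 frames → 269730.
Remaining 2 whole minutes in the current block: 1800 + 1 × 1798 = 3598 frames.
Within the current minute: 55 × 30 + 22 − 2 = 1670 (labels ;00/;01 skipped at this minute). Total = 269730 + 3598 + 1670 = 274998.

274998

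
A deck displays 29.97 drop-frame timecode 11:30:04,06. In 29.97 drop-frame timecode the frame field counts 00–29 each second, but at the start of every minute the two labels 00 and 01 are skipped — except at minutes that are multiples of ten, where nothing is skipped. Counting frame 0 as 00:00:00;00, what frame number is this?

Complete 10-minute blocks: 69, each 17982 frames → 1240758.
Remaining 0 whole minutes in the current block: 0 frames.
Within the current minute: 4 × 30 + 6 = 126. Total = 1240758 + 0 + 126 = 1240884.

1240884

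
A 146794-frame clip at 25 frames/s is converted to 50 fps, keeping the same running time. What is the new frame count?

Target frames = source frames × (target rate / source rate) = 146794 × (50)/(25) = 146794 × 2 = 293588.

293588 frames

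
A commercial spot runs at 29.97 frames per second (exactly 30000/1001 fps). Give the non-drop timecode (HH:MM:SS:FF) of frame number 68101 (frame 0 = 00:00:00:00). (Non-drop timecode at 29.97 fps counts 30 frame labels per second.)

68101 ÷ 30 = 2270 full seconds, remainder 1 frame.
2270 s = 0 h 37 min 50 s.
Timecode: 00:37:50:01.

00:37:50:01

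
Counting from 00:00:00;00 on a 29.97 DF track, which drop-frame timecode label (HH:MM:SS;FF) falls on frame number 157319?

Each 10-minute DF block holds 10 × 60 × 30 − 9 × 2 = 17982 frames. 157319 ÷ 17982 → 8 full blocks, remainder 13463.
Within the partial block the first minute is 1800 frames and each further minute 1798, so 7 further minute boundaries passed. Total skipped labels = 18 × 8 + 2 × 7 = 158.
Non-drop label index = 157319 + 158 = 157477; at 30 labels/s that is 01:27:29:07, i.e. DF 01:27:29;07.

01:27:29;07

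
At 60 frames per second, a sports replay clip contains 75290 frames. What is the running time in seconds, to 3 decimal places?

Running time = 75290 × 1/60 = 7529/6 s ≈ 1254.833 s.

1254.833 seconds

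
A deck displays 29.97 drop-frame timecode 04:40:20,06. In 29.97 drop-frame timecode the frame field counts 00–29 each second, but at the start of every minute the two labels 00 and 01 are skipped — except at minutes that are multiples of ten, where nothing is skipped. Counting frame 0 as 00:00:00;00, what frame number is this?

As if non-drop at 30 labels/s: (4 × 3600 + 40 × 60 + 20) × 30 + 6 = 504606.
Minute boundaries passed: 280; those not divisible by 10: 280 − 28 = 252; dropped labels = 2 × 252 = 504.
Actual frame index = 504606 − 504 = 504102.

504102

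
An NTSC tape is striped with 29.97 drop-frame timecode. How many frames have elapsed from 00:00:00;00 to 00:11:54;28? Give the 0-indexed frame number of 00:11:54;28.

As if non-drop at 30 labels/s: (0 × 3600 + 11 × 60 + 54) × 30 + 28 = 21448.
Minute boundaries passed: 11; those not divisible by 10: 11 − 1 = 10; dropped labels = 2 × 10 = 20.
Actual frame index = 21448 − 20 = 21428.

21428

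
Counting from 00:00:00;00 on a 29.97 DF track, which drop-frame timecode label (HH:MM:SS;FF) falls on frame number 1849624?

Each 10-minute DF block holds 10 × 60 × 30 − 9 × 2 = 17982 frames. 1849624 ÷ 17982 → 102 full blocks, remainder 15460.
Within the partial block the first minute is 1800 frames and each further minute 1798, so 8 further minute boundaries passed. Total skipped labels = 18 × 102 + 2 × 8 = 1852.
Non-drop label index = 1849624 + 1852 = 1851476; at 30 labels/s that is 17:08:35:26, i.e. DF 17:08:35;26.

17:08:35;26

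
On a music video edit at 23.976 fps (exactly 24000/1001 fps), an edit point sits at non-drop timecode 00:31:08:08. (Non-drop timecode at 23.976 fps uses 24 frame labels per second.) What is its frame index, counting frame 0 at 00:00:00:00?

Total seconds to the label: (0 × 3600 + 31 × 60 + 8) = 1868.
Frame index = 1868 × 24 + 8 = 44840.

44840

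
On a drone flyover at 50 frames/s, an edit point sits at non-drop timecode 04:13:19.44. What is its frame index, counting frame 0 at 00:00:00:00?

frame 759994

Total seconds to the label: (4 × 3600 + 13 × 60 + 19) = 15199.
Frame index = 15199 × 50 + 44 = 759994.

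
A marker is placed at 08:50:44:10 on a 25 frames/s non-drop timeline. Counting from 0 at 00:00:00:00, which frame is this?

796110

Total seconds to the label: (8 × 3600 + 50 × 60 + 44) = 31844.
Frame index = 31844 × 25 + 10 = 796110.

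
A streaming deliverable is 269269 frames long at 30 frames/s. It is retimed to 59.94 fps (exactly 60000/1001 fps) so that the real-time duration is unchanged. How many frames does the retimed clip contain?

538000 frames

Target frames = source frames × (target rate / source rate) = 269269 × (60000/1001)/(30) = 269269 × 2000/1001 = 538000.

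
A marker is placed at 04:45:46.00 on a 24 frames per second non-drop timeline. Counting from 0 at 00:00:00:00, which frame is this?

411504

Total seconds to the label: (4 × 3600 + 45 × 60 + 46) = 17146.
Frame index = 17146 × 24 + 0 = 411504.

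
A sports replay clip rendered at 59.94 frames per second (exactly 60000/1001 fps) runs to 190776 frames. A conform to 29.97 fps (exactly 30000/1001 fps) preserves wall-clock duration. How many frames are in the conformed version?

Target frames = source frames × (target rate / source rate) = 190776 × (30000/1001)/(60000/1001) = 190776 × 1/2 = 95388.

95388 frames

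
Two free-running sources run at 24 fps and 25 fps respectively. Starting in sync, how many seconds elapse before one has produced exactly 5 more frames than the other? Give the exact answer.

5 seconds

The gap grows by |25 − 24| = 1 frame per second.
Time for a 5-frame gap: 5 ÷ (1) = 5 s.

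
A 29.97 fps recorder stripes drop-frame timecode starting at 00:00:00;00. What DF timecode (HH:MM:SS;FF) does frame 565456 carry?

05:14:27;12

Ten DF minutes hold 17982 frames, so frame 565456 lies in block 31 (frames 557442–575423) with 8014 frames into that block.
The block's first minute is 1800 frames and the rest 1798 each; 8014 frames reaches minute 4, so 31 × 18 + 4 × 2 = 566 labels have been skipped so far.
Adding those back, label number 565456 + 566 = 566022 at 30 labels/s is 18867 s + 12 f = 5 h 14 min 27 s frame 12, i.e. 05:14:27;12.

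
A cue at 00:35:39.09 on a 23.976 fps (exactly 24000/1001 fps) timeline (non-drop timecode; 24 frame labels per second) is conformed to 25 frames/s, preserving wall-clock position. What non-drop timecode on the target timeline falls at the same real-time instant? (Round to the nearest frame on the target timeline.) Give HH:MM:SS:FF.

Source frame index: (0×3600 + 35×60 + 39) × 24 + 9 = 51345.
Real time: 51345 / (24000/1001) = 3426423/1600 s.
Target frame: (3426423/1600) × (25) = 3426423/64 ≈ 53537.859 → 53538.
At 25 labels/s: frame 53538 → 00:35:41:13.

00:35:41:13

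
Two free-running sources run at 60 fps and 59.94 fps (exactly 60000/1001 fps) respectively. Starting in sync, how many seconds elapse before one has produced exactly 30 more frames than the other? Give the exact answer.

The gap grows by |60000/1001 − 60| = 60/1001 frames per second.
Time for a 30-frame gap: 30 ÷ (60/1001) = 500.5 s.

500.5 seconds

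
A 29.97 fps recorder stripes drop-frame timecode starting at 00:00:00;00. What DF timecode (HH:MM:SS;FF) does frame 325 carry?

Ten DF minutes hold 17982 frames, so frame 325 lies in block 0 (frames 0–17981) with 325 frames into that block.
The block's first minute is 1800 frames and the rest 1798 each; 325 frames reaches minute 0, so 0 × 18 + 0 × 2 = 0 labels have been skipped so far.
Adding those back, label number 325 + 0 = 325 at 30 labels/s is 10 s + 25 f = 0 h 0 min 10 s frame 25, i.e. 00:00:10;25.

00:00:10;25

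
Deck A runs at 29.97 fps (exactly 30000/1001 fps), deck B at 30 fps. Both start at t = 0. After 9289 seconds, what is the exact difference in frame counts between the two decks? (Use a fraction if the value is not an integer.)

39810/143 frames

A emits 30000/1001 × 9289 = 39810000/143 frames; B emits 30 × 9289 = 278670.
Difference = 39810/143 frames (≈ 278.3916); B is ahead of A.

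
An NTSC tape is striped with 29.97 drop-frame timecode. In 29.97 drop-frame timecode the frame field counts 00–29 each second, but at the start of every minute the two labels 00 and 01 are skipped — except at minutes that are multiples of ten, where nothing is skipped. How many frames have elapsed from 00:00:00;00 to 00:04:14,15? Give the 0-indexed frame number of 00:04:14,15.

As if non-drop at 30 labels/s: (0 × 3600 + 4 × 60 + 14) × 30 + 15 = 7635.
Minute boundaries passed: 4; those not divisible by 10: 4 − 0 = 4; dropped labels = 2 × 4 = 8.
Actual frame index = 7635 − 8 = 7627.

7627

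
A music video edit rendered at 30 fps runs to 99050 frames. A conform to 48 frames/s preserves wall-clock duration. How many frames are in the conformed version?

Target frames = source frames × (target rate / source rate) = 99050 × (48)/(30) = 99050 × 8/5 = 158480.

158480 frames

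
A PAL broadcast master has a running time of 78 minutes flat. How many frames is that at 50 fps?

78 min = 4680 s.
Frames = 4680 × 50 = 234000.

234000 frames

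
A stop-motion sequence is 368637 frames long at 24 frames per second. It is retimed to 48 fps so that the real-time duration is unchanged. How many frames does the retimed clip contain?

737274 frames

Target frames = source frames × (target rate / source rate) = 368637 × (48)/(24) = 368637 × 2 = 737274.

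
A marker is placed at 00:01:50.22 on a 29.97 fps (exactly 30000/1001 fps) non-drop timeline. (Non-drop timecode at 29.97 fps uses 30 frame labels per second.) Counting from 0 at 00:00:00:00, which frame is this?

Total seconds to the label: (0 × 3600 + 1 × 60 + 50) = 110.
Frame index = 110 × 30 + 22 = 3322.

frame 3322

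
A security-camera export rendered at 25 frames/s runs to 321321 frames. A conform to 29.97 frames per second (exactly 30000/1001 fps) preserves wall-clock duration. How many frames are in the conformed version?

385200 frames

Target frames = source frames × (target rate / source rate) = 321321 × (30000/1001)/(25) = 321321 × 1200/1001 = 385200.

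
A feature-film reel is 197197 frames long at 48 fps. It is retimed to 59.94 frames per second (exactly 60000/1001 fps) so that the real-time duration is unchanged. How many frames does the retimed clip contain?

246250 frames

Target frames = source frames × (target rate / source rate) = 197197 × (60000/1001)/(48) = 197197 × 1250/1001 = 246250.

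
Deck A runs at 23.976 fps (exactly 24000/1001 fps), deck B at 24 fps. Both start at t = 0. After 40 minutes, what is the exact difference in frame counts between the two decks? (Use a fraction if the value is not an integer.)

40 min = 2400 s.
A emits 24000/1001 × 2400 = 57600000/1001 frames; B emits 24 × 2400 = 57600.
Difference = 57600/1001 frames (≈ 57.5425); B is ahead of A.

57600/1001 frames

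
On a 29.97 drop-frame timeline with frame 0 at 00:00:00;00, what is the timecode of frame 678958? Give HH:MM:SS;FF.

Ten DF minutes hold 17982 frames, so frame 678958 lies in block 37 (frames 665334–683315) with 13624 frames into that block.
The block's first minute is 1800 frames and the rest 1798 each; 13624 frames reaches minute 7, so 37 × 18 + 7 × 2 = 680 labels have been skipped so far.
Adding those back, label number 678958 + 680 = 679638 at 30 labels/s is 22654 s + 18 f = 6 h 17 min 34 s frame 18, i.e. 06:17:34;18.

06:17:34;18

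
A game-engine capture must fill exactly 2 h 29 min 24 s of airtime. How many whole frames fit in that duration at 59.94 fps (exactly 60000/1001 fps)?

2 h 29 min 24 s = 8964 s.
Frames = 8964 × 60000/1001 = 537840000/1001 ≈ 537302.6973.
Complete frames: 537302.

537302 frames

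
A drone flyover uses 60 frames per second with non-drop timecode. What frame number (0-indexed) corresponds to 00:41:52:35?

150755

Total seconds to the label: (0 × 3600 + 41 × 60 + 52) = 2512.
Frame index = 2512 × 60 + 35 = 150755.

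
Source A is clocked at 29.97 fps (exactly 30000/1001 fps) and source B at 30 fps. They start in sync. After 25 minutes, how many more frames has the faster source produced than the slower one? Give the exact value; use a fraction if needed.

45000/1001 frames

25 min = 1500 s.
A emits 30000/1001 × 1500 = 45000000/1001 frames; B emits 30 × 1500 = 45000.
Difference = 45000/1001 frames (≈ 44.9550); B is ahead of A.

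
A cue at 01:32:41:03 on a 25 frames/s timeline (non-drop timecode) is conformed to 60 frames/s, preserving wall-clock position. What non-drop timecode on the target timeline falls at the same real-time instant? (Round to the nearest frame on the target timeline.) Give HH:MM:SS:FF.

01:32:41:07

Source frame index: (1×3600 + 32×60 + 41) × 25 + 3 = 139028.
Real time: 139028 / (25) = 139028/25 s.
Target frame: (139028/25) × (60) = 1668336/5 ≈ 333667.200 → 333667.
At 60 labels/s: frame 333667 → 01:32:41:07.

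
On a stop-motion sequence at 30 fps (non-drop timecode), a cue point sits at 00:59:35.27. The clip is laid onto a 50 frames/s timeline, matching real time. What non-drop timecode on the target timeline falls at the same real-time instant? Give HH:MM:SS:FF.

00:59:35:45

Source frame index: (0×3600 + 59×60 + 35) × 30 + 27 = 107277.
Real time: 107277 / (30) = 35759/10 s.
Target frame: (35759/10) × (50) = 178795.
At 50 labels/s: frame 178795 → 00:59:35:45.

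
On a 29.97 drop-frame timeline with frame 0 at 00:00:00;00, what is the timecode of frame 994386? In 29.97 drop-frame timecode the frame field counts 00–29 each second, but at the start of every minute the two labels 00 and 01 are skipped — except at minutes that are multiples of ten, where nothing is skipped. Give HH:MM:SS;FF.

09:12:59;10

Each 10-minute DF block holds 10 × 60 × 30 − 9 × 2 = 17982 frames. 994386 ÷ 17982 → 55 full blocks, remainder 5376.
Within the partial block the first minute is 1800 frames and each further minute 1798, so 2 further minute boundaries passed. Total skipped labels = 18 × 55 + 2 × 2 = 994.
Non-drop label index = 994386 + 994 = 995380; at 30 labels/s that is 09:12:59:10, i.e. DF 09:12:59;10.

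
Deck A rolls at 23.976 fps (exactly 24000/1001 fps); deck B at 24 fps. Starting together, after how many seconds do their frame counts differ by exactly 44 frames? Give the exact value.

11011/6 seconds

The gap grows by |24 − 24000/1001| = 24/1001 frames per second.
Time for a 44-frame gap: 44 ÷ (24/1001) = 11011/6 s.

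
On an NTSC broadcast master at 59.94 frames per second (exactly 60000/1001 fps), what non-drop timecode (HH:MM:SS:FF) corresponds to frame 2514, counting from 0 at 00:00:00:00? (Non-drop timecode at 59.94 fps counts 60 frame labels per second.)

00:00:41:54

2514 ÷ 60 = 41 full seconds, remainder 54 frames.
41 s = 0 h 0 min 41 s.
Timecode: 00:00:41:54.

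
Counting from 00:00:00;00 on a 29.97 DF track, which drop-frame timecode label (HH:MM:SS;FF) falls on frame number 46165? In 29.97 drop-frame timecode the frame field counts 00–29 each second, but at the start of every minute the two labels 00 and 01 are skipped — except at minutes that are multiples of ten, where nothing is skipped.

00:25:40;11

Ten DF minutes hold 17982 frames, so frame 46165 lies in block 2 (frames 35964–53945) with 10201 frames into that block.
The block's first minute is 1800 frames and the rest 1798 each; 10201 frames reaches minute 5, so 2 × 18 + 5 × 2 = 46 labels have been skipped so far.
Adding those back, label number 46165 + 46 = 46211 at 30 labels/s is 1540 s + 11 f = 0 h 25 min 40 s frame 11, i.e. 00:25:40;11.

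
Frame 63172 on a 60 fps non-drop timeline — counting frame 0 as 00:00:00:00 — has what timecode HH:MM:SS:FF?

63172 ÷ 60 = 1052 full seconds, remainder 52 frames.
1052 s = 0 h 17 min 32 s.
Timecode: 00:17:32:52.

00:17:32:52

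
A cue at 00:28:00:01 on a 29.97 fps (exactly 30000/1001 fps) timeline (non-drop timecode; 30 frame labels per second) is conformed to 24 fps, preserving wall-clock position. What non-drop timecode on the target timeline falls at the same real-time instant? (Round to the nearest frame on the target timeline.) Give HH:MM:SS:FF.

00:28:01:17

Source frame index: (0×3600 + 28×60 + 0) × 30 + 1 = 50401.
Real time: 50401 / (30000/1001) = 50451401/30000 s.
Target frame: (50451401/30000) × (24) = 50451401/1250 ≈ 40361.121 → 40361.
At 24 labels/s: frame 40361 → 00:28:01:17.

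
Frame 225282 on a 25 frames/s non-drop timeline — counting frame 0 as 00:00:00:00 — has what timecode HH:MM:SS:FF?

02:30:11:07

225282 ÷ 25 = 9011 full seconds, remainder 7 frames.
9011 s = 2 h 30 min 11 s.
Timecode: 02:30:11:07.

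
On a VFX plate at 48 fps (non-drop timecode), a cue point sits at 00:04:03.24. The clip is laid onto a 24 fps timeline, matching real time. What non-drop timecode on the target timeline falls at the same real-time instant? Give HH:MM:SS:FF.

Source frame index: (0×3600 + 4×60 + 3) × 48 + 24 = 11688.
Real time: 11688 / (48) = 487/2 s.
Target frame: (487/2) × (24) = 5844.
At 24 labels/s: frame 5844 → 00:04:03:12.

00:04:03:12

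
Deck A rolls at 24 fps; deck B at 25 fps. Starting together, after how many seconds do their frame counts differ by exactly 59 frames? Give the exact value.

The gap grows by |25 − 24| = 1 frame per second.
Time for a 59-frame gap: 59 ÷ (1) = 59 s.

59 seconds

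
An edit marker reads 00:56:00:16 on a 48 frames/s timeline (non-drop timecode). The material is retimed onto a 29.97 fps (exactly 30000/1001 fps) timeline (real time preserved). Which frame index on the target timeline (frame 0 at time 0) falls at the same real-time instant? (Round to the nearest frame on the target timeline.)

Source frame index: (0×3600 + 56×60 + 0) × 48 + 16 = 161296.
Real time: 161296 / (48) = 10081/3 s.
Target frame: (10081/3) × (30000/1001) = 100810000/1001 ≈ 100709.291 → 100709.

frame 100709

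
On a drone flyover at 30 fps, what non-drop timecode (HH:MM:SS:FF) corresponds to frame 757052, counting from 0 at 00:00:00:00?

757052 ÷ 30 = 25235 full seconds, remainder 2 frames.
25235 s = 7 h 0 min 35 s.
Timecode: 07:00:35:02.

07:00:35:02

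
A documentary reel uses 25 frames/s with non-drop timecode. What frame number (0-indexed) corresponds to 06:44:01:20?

frame 606045

Total seconds to the label: (6 × 3600 + 44 × 60 + 1) = 24241.
Frame index = 24241 × 25 + 20 = 606045.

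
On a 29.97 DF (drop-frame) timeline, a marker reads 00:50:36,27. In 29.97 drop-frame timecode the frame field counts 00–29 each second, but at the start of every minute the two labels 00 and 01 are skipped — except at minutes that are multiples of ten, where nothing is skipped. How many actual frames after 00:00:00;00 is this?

91017

Complete 10-minute blocks: 5, each 17982 frames → 89910.
Remaining 0 whole minutes in the current block: 0 frames.
Within the current minute: 36 × 30 + 27 = 1107. Total = 89910 + 0 + 1107 = 91017.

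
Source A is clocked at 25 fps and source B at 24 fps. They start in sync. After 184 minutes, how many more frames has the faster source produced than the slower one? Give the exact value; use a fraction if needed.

184 min = 11040 s.
A emits 25 × 11040 = 276000 frames; B emits 24 × 11040 = 264960.
Difference = 11040 frames; B is behind A.

11040 frames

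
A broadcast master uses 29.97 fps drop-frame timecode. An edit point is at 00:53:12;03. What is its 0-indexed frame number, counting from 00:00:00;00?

Complete 10-minute blocks: 5, each 17982 frames → 89910.
Remaining 3 whole minutes in the current block: 1800 + 2 × 1798 = 5396 frames.
Within the current minute: 12 × 30 + 3 − 2 = 361 (labels ;00/;01 skipped at this minute). Total = 89910 + 5396 + 361 = 95667.

95667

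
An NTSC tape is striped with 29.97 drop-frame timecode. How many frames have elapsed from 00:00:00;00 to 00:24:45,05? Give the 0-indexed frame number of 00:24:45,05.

44511

Complete 10-minute blocks: 2, each 17982 frames → 35964.
Remaining 4 whole minutes in the current block: 1800 + 3 × 1798 = 7194 frames.
Within the current minute: 45 × 30 + 5 − 2 = 1353 (labels ;00/;01 skipped at this minute). Total = 35964 + 7194 + 1353 = 44511.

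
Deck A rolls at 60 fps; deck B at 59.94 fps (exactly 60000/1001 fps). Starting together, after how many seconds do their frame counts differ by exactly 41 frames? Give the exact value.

41041/60 seconds

The gap grows by |60000/1001 − 60| = 60/1001 frames per second.
Time for a 41-frame gap: 41 ÷ (60/1001) = 41041/60 s.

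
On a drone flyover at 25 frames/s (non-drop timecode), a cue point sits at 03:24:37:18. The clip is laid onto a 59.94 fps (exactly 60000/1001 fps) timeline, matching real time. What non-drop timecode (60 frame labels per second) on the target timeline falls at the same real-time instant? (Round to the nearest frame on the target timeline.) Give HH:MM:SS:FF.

03:24:25:27

Source frame index: (3×3600 + 24×60 + 37) × 25 + 18 = 306943.
Real time: 306943 / (25) = 306943/25 s.
Target frame: (306943/25) × (60000/1001) = 8095200/11 ≈ 735927.273 → 735927.
At 60 labels/s: frame 735927 → 03:24:25:27.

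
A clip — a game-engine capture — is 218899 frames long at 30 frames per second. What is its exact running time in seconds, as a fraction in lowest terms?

218899/30 seconds

Running time = 218899 ÷ (30) = 218899 × 1/30 = 218899/30 s.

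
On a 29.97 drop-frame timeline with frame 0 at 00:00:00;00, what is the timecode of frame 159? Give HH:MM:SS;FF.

00:00:05;09

Each 10-minute DF block holds 10 × 60 × 30 − 9 × 2 = 17982 frames. 159 ÷ 17982 → 0 full blocks, remainder 159.
Within the partial block the first minute is 1800 frames and each further minute 1798, so 0 further minute boundaries passed. Total skipped labels = 18 × 0 + 2 × 0 = 0.
Non-drop label index = 159 + 0 = 159; at 30 labels/s that is 00:00:05:09, i.e. DF 00:00:05;09.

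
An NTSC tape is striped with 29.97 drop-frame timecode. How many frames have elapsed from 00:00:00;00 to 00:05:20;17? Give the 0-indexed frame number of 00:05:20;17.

As if non-drop at 30 labels/s: (0 × 3600 + 5 × 60 + 20) × 30 + 17 = 9617.
Minute boundaries passed: 5; those not divisible by 10: 5 − 0 = 5; dropped labels = 2 × 5 = 10.
Actual frame index = 9617 − 10 = 9607.

9607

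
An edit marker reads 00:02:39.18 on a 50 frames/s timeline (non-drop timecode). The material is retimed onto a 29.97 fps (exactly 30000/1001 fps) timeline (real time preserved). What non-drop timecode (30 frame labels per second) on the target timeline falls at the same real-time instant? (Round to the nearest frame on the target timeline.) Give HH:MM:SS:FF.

00:02:39:06

Source frame index: (0×3600 + 2×60 + 39) × 50 + 18 = 7968.
Real time: 7968 / (50) = 3984/25 s.
Target frame: (3984/25) × (30000/1001) = 4780800/1001 ≈ 4776.024 → 4776.
At 30 labels/s: frame 4776 → 00:02:39:06.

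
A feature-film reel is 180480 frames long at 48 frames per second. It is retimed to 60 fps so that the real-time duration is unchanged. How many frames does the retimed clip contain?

225600 frames

Target frames = source frames × (target rate / source rate) = 180480 × (60)/(48) = 180480 × 5/4 = 225600.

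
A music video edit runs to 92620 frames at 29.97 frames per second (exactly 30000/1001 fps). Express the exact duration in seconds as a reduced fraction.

4635631/1500 seconds

Running time = 92620 ÷ (30000/1001) = 92620 × 1001/30000 = 4635631/1500 s.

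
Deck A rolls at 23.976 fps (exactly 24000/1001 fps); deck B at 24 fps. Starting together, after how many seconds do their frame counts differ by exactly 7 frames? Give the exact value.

The gap grows by |24 − 24000/1001| = 24/1001 frames per second.
Time for a 7-frame gap: 7 ÷ (24/1001) = 7007/24 s.

7007/24 seconds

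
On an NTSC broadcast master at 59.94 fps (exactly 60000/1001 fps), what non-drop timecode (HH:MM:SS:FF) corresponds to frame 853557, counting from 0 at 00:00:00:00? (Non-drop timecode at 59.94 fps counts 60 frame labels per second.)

853557 ÷ 60 = 14225 full seconds, remainder 57 frames.
14225 s = 3 h 57 min 5 s.
Timecode: 03:57:05:57.

03:57:05:57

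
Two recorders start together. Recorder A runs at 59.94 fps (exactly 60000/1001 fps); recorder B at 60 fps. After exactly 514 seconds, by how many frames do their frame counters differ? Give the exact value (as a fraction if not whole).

30840/1001 frames

A emits 60000/1001 × 514 = 30840000/1001 frames; B emits 60 × 514 = 30840.
Difference = 30840/1001 frames (≈ 30.8092); B is ahead of A.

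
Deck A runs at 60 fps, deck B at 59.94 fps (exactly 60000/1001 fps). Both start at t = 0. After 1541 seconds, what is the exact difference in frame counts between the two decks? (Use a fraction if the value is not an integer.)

A emits 60 × 1541 = 92460 frames; B emits 60000/1001 × 1541 = 92460000/1001.
Difference = 92460/1001 frames (≈ 92.3676); B is behind A.

92460/1001 frames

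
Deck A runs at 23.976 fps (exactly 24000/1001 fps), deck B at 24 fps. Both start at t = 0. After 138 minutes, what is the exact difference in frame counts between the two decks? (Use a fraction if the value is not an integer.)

198720/1001 frames

138 min = 8280 s.
A emits 24000/1001 × 8280 = 198720000/1001 frames; B emits 24 × 8280 = 198720.
Difference = 198720/1001 frames (≈ 198.5215); B is ahead of A.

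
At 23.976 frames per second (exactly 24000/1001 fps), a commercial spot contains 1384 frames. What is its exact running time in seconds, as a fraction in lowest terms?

Running time = 1384 ÷ (24000/1001) = 1384 × 1001/24000 = 173173/3000 s.

173173/3000 seconds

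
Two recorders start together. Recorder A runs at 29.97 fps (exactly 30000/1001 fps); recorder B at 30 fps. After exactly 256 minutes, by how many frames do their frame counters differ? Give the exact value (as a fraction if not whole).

460800/1001 frames

256 min = 15360 s.
A emits 30000/1001 × 15360 = 460800000/1001 frames; B emits 30 × 15360 = 460800.
Difference = 460800/1001 frames (≈ 460.3397); B is ahead of A.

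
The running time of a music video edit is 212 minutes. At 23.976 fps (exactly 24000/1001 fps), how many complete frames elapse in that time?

212 min = 12720 s.
Frames = 12720 × 24000/1001 = 305280000/1001 ≈ 304975.0250.
Complete frames: 304975.

304975 frames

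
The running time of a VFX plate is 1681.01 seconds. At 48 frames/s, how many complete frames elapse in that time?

80688 frames

Frames = 1681.01 × 48 = 2017212/25 ≈ 80688.4800.
Complete frames: 80688.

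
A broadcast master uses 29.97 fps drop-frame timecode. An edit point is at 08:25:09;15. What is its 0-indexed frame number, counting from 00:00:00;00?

908375

Complete 10-minute blocks: 50, each 17982 frames → 899100.
Remaining 5 whole minutes in the current block: 1800 + 4 × 1798 = 8992 frames.
Within the current minute: 9 × 30 + 15 − 2 = 283 (labels ;00/;01 skipped at this minute). Total = 899100 + 8992 + 283 = 908375.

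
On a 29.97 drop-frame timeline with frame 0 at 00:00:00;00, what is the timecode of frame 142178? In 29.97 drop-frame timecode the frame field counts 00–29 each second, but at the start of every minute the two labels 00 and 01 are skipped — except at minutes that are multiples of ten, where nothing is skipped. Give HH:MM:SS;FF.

Ten DF minutes hold 17982 frames, so frame 142178 lies in block 7 (frames 125874–143855) with 16304 frames into that block.
The block's first minute is 1800 frames and the rest 1798 each; 16304 frames reaches minute 9, so 7 × 18 + 9 × 2 = 144 labels have been skipped so far.
Adding those back, label number 142178 + 144 = 142322 at 30 labels/s is 4744 s + 2 f = 1 h 19 min 4 s frame 2, i.e. 01:19:04;02.

01:19:04;02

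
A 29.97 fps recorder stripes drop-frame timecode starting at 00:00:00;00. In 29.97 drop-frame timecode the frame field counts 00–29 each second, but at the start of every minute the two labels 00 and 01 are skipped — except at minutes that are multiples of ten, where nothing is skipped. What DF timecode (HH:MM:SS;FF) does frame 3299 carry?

00:01:50;01

Ten DF minutes hold 17982 frames, so frame 3299 lies in block 0 (frames 0–17981) with 3299 frames into that block.
The block's first minute is 1800 frames and the rest 1798 each; 3299 frames reaches minute 1, so 0 × 18 + 1 × 2 = 2 labels have been skipped so far.
Adding those back, label number 3299 + 2 = 3301 at 30 labels/s is 110 s + 1 f = 0 h 1 min 50 s frame 1, i.e. 00:01:50;01.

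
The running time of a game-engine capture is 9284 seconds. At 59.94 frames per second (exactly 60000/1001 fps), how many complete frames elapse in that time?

Frames = 9284 × 60000/1001 = 50640000/91 ≈ 556483.5165.
Complete frames: 556483.

556483 frames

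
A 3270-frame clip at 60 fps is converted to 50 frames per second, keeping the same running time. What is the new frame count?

Target frames = source frames × (target rate / source rate) = 3270 × (50)/(60) = 3270 × 5/6 = 2725.

2725 frames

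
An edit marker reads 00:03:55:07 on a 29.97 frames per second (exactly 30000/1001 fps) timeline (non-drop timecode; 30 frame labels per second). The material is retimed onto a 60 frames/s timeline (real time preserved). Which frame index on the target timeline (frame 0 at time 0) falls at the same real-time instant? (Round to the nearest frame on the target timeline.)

Source frame index: (0×3600 + 3×60 + 55) × 30 + 7 = 7057.
Real time: 7057 / (30000/1001) = 7064057/30000 s.
Target frame: (7064057/30000) × (60) = 7064057/500 ≈ 14128.114 → 14128.

frame 14128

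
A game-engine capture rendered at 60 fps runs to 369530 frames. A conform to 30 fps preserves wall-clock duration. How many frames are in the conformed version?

184765 frames

Target frames = source frames × (target rate / source rate) = 369530 × (30)/(60) = 369530 × 1/2 = 184765.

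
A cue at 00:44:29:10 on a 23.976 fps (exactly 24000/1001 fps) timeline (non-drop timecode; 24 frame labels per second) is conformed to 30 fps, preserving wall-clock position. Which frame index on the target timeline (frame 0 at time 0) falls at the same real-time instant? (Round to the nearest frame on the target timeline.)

frame 80163

Source frame index: (0×3600 + 44×60 + 29) × 24 + 10 = 64066.
Real time: 64066 / (24000/1001) = 32065033/12000 s.
Target frame: (32065033/12000) × (30) = 32065033/400 ≈ 80162.583 → 80163.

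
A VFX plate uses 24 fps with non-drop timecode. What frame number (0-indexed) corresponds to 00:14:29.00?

Total seconds to the label: (0 × 3600 + 14 × 60 + 29) = 869.
Frame index = 869 × 24 + 0 = 20856.

20856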